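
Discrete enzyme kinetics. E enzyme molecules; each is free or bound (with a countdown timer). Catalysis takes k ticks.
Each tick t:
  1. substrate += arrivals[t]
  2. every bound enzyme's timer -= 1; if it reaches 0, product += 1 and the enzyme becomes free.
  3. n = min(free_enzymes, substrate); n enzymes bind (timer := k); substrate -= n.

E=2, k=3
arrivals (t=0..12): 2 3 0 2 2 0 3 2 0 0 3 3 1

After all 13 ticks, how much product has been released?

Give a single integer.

t=0: arr=2 -> substrate=0 bound=2 product=0
t=1: arr=3 -> substrate=3 bound=2 product=0
t=2: arr=0 -> substrate=3 bound=2 product=0
t=3: arr=2 -> substrate=3 bound=2 product=2
t=4: arr=2 -> substrate=5 bound=2 product=2
t=5: arr=0 -> substrate=5 bound=2 product=2
t=6: arr=3 -> substrate=6 bound=2 product=4
t=7: arr=2 -> substrate=8 bound=2 product=4
t=8: arr=0 -> substrate=8 bound=2 product=4
t=9: arr=0 -> substrate=6 bound=2 product=6
t=10: arr=3 -> substrate=9 bound=2 product=6
t=11: arr=3 -> substrate=12 bound=2 product=6
t=12: arr=1 -> substrate=11 bound=2 product=8

Answer: 8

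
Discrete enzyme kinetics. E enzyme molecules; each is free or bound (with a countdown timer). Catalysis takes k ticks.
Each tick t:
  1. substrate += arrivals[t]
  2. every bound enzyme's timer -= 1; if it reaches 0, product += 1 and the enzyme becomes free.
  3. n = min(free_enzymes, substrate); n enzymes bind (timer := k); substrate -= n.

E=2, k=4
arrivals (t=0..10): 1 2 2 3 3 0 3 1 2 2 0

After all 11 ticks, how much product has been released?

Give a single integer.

t=0: arr=1 -> substrate=0 bound=1 product=0
t=1: arr=2 -> substrate=1 bound=2 product=0
t=2: arr=2 -> substrate=3 bound=2 product=0
t=3: arr=3 -> substrate=6 bound=2 product=0
t=4: arr=3 -> substrate=8 bound=2 product=1
t=5: arr=0 -> substrate=7 bound=2 product=2
t=6: arr=3 -> substrate=10 bound=2 product=2
t=7: arr=1 -> substrate=11 bound=2 product=2
t=8: arr=2 -> substrate=12 bound=2 product=3
t=9: arr=2 -> substrate=13 bound=2 product=4
t=10: arr=0 -> substrate=13 bound=2 product=4

Answer: 4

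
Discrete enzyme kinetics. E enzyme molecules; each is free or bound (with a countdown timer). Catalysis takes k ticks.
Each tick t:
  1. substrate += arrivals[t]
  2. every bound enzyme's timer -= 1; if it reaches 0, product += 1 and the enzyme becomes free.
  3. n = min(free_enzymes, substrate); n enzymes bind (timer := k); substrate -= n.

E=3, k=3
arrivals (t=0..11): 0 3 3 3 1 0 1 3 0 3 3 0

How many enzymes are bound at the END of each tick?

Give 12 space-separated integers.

t=0: arr=0 -> substrate=0 bound=0 product=0
t=1: arr=3 -> substrate=0 bound=3 product=0
t=2: arr=3 -> substrate=3 bound=3 product=0
t=3: arr=3 -> substrate=6 bound=3 product=0
t=4: arr=1 -> substrate=4 bound=3 product=3
t=5: arr=0 -> substrate=4 bound=3 product=3
t=6: arr=1 -> substrate=5 bound=3 product=3
t=7: arr=3 -> substrate=5 bound=3 product=6
t=8: arr=0 -> substrate=5 bound=3 product=6
t=9: arr=3 -> substrate=8 bound=3 product=6
t=10: arr=3 -> substrate=8 bound=3 product=9
t=11: arr=0 -> substrate=8 bound=3 product=9

Answer: 0 3 3 3 3 3 3 3 3 3 3 3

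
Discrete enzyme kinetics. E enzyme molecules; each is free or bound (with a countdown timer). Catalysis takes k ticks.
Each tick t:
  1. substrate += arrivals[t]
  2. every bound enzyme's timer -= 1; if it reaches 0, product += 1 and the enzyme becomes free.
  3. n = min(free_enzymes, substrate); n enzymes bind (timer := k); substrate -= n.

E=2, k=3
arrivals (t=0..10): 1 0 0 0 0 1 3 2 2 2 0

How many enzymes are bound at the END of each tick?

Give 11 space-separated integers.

t=0: arr=1 -> substrate=0 bound=1 product=0
t=1: arr=0 -> substrate=0 bound=1 product=0
t=2: arr=0 -> substrate=0 bound=1 product=0
t=3: arr=0 -> substrate=0 bound=0 product=1
t=4: arr=0 -> substrate=0 bound=0 product=1
t=5: arr=1 -> substrate=0 bound=1 product=1
t=6: arr=3 -> substrate=2 bound=2 product=1
t=7: arr=2 -> substrate=4 bound=2 product=1
t=8: arr=2 -> substrate=5 bound=2 product=2
t=9: arr=2 -> substrate=6 bound=2 product=3
t=10: arr=0 -> substrate=6 bound=2 product=3

Answer: 1 1 1 0 0 1 2 2 2 2 2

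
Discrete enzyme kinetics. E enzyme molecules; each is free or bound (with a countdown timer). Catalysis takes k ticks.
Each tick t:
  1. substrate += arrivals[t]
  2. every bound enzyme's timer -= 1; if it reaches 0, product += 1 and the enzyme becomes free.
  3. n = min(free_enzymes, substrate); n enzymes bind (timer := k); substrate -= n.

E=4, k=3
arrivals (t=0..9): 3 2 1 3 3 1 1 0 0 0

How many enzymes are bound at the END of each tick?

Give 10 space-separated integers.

t=0: arr=3 -> substrate=0 bound=3 product=0
t=1: arr=2 -> substrate=1 bound=4 product=0
t=2: arr=1 -> substrate=2 bound=4 product=0
t=3: arr=3 -> substrate=2 bound=4 product=3
t=4: arr=3 -> substrate=4 bound=4 product=4
t=5: arr=1 -> substrate=5 bound=4 product=4
t=6: arr=1 -> substrate=3 bound=4 product=7
t=7: arr=0 -> substrate=2 bound=4 product=8
t=8: arr=0 -> substrate=2 bound=4 product=8
t=9: arr=0 -> substrate=0 bound=3 product=11

Answer: 3 4 4 4 4 4 4 4 4 3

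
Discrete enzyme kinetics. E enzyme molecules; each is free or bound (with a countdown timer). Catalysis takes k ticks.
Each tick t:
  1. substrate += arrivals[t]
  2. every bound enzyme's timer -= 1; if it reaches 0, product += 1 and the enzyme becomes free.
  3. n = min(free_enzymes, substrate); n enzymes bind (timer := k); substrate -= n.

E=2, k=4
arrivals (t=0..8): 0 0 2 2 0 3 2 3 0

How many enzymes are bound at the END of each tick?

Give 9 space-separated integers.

Answer: 0 0 2 2 2 2 2 2 2

Derivation:
t=0: arr=0 -> substrate=0 bound=0 product=0
t=1: arr=0 -> substrate=0 bound=0 product=0
t=2: arr=2 -> substrate=0 bound=2 product=0
t=3: arr=2 -> substrate=2 bound=2 product=0
t=4: arr=0 -> substrate=2 bound=2 product=0
t=5: arr=3 -> substrate=5 bound=2 product=0
t=6: arr=2 -> substrate=5 bound=2 product=2
t=7: arr=3 -> substrate=8 bound=2 product=2
t=8: arr=0 -> substrate=8 bound=2 product=2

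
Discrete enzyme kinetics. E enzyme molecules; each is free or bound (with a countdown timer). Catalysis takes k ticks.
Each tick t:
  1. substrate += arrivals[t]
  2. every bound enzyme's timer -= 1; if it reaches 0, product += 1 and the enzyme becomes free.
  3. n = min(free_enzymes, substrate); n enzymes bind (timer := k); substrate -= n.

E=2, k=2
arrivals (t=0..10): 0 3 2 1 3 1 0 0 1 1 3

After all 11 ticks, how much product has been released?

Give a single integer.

t=0: arr=0 -> substrate=0 bound=0 product=0
t=1: arr=3 -> substrate=1 bound=2 product=0
t=2: arr=2 -> substrate=3 bound=2 product=0
t=3: arr=1 -> substrate=2 bound=2 product=2
t=4: arr=3 -> substrate=5 bound=2 product=2
t=5: arr=1 -> substrate=4 bound=2 product=4
t=6: arr=0 -> substrate=4 bound=2 product=4
t=7: arr=0 -> substrate=2 bound=2 product=6
t=8: arr=1 -> substrate=3 bound=2 product=6
t=9: arr=1 -> substrate=2 bound=2 product=8
t=10: arr=3 -> substrate=5 bound=2 product=8

Answer: 8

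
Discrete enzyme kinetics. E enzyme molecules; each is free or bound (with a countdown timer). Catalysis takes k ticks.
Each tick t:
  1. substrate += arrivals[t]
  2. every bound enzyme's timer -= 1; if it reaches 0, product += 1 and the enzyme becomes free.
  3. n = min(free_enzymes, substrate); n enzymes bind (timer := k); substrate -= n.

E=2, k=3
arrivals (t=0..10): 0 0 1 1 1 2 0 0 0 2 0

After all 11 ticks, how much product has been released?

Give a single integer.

t=0: arr=0 -> substrate=0 bound=0 product=0
t=1: arr=0 -> substrate=0 bound=0 product=0
t=2: arr=1 -> substrate=0 bound=1 product=0
t=3: arr=1 -> substrate=0 bound=2 product=0
t=4: arr=1 -> substrate=1 bound=2 product=0
t=5: arr=2 -> substrate=2 bound=2 product=1
t=6: arr=0 -> substrate=1 bound=2 product=2
t=7: arr=0 -> substrate=1 bound=2 product=2
t=8: arr=0 -> substrate=0 bound=2 product=3
t=9: arr=2 -> substrate=1 bound=2 product=4
t=10: arr=0 -> substrate=1 bound=2 product=4

Answer: 4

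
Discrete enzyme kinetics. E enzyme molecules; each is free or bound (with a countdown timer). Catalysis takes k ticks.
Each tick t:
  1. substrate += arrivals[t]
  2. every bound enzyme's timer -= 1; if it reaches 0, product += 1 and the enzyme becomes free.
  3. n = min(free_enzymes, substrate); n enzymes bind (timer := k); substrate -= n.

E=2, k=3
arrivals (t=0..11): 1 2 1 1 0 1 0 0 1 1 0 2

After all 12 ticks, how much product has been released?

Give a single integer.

Answer: 6

Derivation:
t=0: arr=1 -> substrate=0 bound=1 product=0
t=1: arr=2 -> substrate=1 bound=2 product=0
t=2: arr=1 -> substrate=2 bound=2 product=0
t=3: arr=1 -> substrate=2 bound=2 product=1
t=4: arr=0 -> substrate=1 bound=2 product=2
t=5: arr=1 -> substrate=2 bound=2 product=2
t=6: arr=0 -> substrate=1 bound=2 product=3
t=7: arr=0 -> substrate=0 bound=2 product=4
t=8: arr=1 -> substrate=1 bound=2 product=4
t=9: arr=1 -> substrate=1 bound=2 product=5
t=10: arr=0 -> substrate=0 bound=2 product=6
t=11: arr=2 -> substrate=2 bound=2 product=6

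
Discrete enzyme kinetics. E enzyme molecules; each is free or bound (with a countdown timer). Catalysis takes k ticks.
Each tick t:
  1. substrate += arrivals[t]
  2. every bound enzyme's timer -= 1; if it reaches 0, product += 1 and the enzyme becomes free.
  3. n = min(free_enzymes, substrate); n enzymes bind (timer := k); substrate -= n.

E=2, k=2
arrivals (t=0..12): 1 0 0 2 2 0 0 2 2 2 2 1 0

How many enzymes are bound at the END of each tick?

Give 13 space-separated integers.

t=0: arr=1 -> substrate=0 bound=1 product=0
t=1: arr=0 -> substrate=0 bound=1 product=0
t=2: arr=0 -> substrate=0 bound=0 product=1
t=3: arr=2 -> substrate=0 bound=2 product=1
t=4: arr=2 -> substrate=2 bound=2 product=1
t=5: arr=0 -> substrate=0 bound=2 product=3
t=6: arr=0 -> substrate=0 bound=2 product=3
t=7: arr=2 -> substrate=0 bound=2 product=5
t=8: arr=2 -> substrate=2 bound=2 product=5
t=9: arr=2 -> substrate=2 bound=2 product=7
t=10: arr=2 -> substrate=4 bound=2 product=7
t=11: arr=1 -> substrate=3 bound=2 product=9
t=12: arr=0 -> substrate=3 bound=2 product=9

Answer: 1 1 0 2 2 2 2 2 2 2 2 2 2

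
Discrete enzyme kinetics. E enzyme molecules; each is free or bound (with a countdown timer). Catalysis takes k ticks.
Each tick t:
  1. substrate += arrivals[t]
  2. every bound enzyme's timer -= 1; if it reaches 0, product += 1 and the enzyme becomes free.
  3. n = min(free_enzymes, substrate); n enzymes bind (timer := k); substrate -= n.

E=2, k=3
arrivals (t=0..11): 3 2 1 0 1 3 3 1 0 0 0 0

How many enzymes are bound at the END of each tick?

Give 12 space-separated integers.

Answer: 2 2 2 2 2 2 2 2 2 2 2 2

Derivation:
t=0: arr=3 -> substrate=1 bound=2 product=0
t=1: arr=2 -> substrate=3 bound=2 product=0
t=2: arr=1 -> substrate=4 bound=2 product=0
t=3: arr=0 -> substrate=2 bound=2 product=2
t=4: arr=1 -> substrate=3 bound=2 product=2
t=5: arr=3 -> substrate=6 bound=2 product=2
t=6: arr=3 -> substrate=7 bound=2 product=4
t=7: arr=1 -> substrate=8 bound=2 product=4
t=8: arr=0 -> substrate=8 bound=2 product=4
t=9: arr=0 -> substrate=6 bound=2 product=6
t=10: arr=0 -> substrate=6 bound=2 product=6
t=11: arr=0 -> substrate=6 bound=2 product=6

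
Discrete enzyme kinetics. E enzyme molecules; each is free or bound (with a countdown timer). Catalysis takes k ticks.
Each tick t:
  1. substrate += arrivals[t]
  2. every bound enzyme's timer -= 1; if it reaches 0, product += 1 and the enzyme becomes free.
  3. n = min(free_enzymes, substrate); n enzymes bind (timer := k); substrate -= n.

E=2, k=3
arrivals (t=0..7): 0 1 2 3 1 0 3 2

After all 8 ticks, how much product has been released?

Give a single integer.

t=0: arr=0 -> substrate=0 bound=0 product=0
t=1: arr=1 -> substrate=0 bound=1 product=0
t=2: arr=2 -> substrate=1 bound=2 product=0
t=3: arr=3 -> substrate=4 bound=2 product=0
t=4: arr=1 -> substrate=4 bound=2 product=1
t=5: arr=0 -> substrate=3 bound=2 product=2
t=6: arr=3 -> substrate=6 bound=2 product=2
t=7: arr=2 -> substrate=7 bound=2 product=3

Answer: 3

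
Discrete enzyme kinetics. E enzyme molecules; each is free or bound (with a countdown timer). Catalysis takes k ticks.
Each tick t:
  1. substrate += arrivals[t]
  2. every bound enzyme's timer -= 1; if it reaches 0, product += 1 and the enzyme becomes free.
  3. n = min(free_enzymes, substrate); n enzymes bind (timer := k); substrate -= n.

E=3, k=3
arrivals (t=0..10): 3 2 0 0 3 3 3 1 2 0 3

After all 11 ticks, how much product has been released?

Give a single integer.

Answer: 9

Derivation:
t=0: arr=3 -> substrate=0 bound=3 product=0
t=1: arr=2 -> substrate=2 bound=3 product=0
t=2: arr=0 -> substrate=2 bound=3 product=0
t=3: arr=0 -> substrate=0 bound=2 product=3
t=4: arr=3 -> substrate=2 bound=3 product=3
t=5: arr=3 -> substrate=5 bound=3 product=3
t=6: arr=3 -> substrate=6 bound=3 product=5
t=7: arr=1 -> substrate=6 bound=3 product=6
t=8: arr=2 -> substrate=8 bound=3 product=6
t=9: arr=0 -> substrate=6 bound=3 product=8
t=10: arr=3 -> substrate=8 bound=3 product=9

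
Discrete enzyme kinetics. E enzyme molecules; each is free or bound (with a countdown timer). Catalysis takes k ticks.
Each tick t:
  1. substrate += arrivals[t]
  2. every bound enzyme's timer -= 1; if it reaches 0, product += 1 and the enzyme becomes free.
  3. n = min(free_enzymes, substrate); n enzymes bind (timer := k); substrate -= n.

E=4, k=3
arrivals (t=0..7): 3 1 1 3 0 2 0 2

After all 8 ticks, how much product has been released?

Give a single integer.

t=0: arr=3 -> substrate=0 bound=3 product=0
t=1: arr=1 -> substrate=0 bound=4 product=0
t=2: arr=1 -> substrate=1 bound=4 product=0
t=3: arr=3 -> substrate=1 bound=4 product=3
t=4: arr=0 -> substrate=0 bound=4 product=4
t=5: arr=2 -> substrate=2 bound=4 product=4
t=6: arr=0 -> substrate=0 bound=3 product=7
t=7: arr=2 -> substrate=0 bound=4 product=8

Answer: 8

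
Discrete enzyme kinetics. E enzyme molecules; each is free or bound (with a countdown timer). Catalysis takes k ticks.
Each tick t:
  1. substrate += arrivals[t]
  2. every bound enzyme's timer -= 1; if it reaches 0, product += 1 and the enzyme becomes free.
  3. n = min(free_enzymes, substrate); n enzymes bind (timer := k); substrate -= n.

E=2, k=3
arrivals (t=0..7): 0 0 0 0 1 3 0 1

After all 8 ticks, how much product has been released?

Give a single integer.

Answer: 1

Derivation:
t=0: arr=0 -> substrate=0 bound=0 product=0
t=1: arr=0 -> substrate=0 bound=0 product=0
t=2: arr=0 -> substrate=0 bound=0 product=0
t=3: arr=0 -> substrate=0 bound=0 product=0
t=4: arr=1 -> substrate=0 bound=1 product=0
t=5: arr=3 -> substrate=2 bound=2 product=0
t=6: arr=0 -> substrate=2 bound=2 product=0
t=7: arr=1 -> substrate=2 bound=2 product=1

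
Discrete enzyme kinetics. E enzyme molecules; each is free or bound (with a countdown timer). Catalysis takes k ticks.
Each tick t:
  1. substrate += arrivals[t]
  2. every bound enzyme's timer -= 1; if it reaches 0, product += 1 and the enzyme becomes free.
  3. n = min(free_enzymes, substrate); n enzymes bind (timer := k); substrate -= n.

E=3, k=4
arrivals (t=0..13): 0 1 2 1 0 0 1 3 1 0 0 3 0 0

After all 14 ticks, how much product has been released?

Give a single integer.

t=0: arr=0 -> substrate=0 bound=0 product=0
t=1: arr=1 -> substrate=0 bound=1 product=0
t=2: arr=2 -> substrate=0 bound=3 product=0
t=3: arr=1 -> substrate=1 bound=3 product=0
t=4: arr=0 -> substrate=1 bound=3 product=0
t=5: arr=0 -> substrate=0 bound=3 product=1
t=6: arr=1 -> substrate=0 bound=2 product=3
t=7: arr=3 -> substrate=2 bound=3 product=3
t=8: arr=1 -> substrate=3 bound=3 product=3
t=9: arr=0 -> substrate=2 bound=3 product=4
t=10: arr=0 -> substrate=1 bound=3 product=5
t=11: arr=3 -> substrate=3 bound=3 product=6
t=12: arr=0 -> substrate=3 bound=3 product=6
t=13: arr=0 -> substrate=2 bound=3 product=7

Answer: 7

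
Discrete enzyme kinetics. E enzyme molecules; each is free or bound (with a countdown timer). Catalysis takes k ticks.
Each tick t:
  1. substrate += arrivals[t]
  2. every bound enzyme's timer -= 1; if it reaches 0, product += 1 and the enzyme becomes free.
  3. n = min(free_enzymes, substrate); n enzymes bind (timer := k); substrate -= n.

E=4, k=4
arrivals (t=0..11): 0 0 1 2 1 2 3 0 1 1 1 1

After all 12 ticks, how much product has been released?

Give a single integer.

Answer: 7

Derivation:
t=0: arr=0 -> substrate=0 bound=0 product=0
t=1: arr=0 -> substrate=0 bound=0 product=0
t=2: arr=1 -> substrate=0 bound=1 product=0
t=3: arr=2 -> substrate=0 bound=3 product=0
t=4: arr=1 -> substrate=0 bound=4 product=0
t=5: arr=2 -> substrate=2 bound=4 product=0
t=6: arr=3 -> substrate=4 bound=4 product=1
t=7: arr=0 -> substrate=2 bound=4 product=3
t=8: arr=1 -> substrate=2 bound=4 product=4
t=9: arr=1 -> substrate=3 bound=4 product=4
t=10: arr=1 -> substrate=3 bound=4 product=5
t=11: arr=1 -> substrate=2 bound=4 product=7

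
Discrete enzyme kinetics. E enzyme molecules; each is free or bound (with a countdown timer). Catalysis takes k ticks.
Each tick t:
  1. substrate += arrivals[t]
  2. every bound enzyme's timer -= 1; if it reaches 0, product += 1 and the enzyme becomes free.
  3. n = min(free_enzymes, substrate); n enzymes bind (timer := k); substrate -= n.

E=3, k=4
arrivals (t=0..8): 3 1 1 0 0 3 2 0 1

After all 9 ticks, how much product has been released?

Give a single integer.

t=0: arr=3 -> substrate=0 bound=3 product=0
t=1: arr=1 -> substrate=1 bound=3 product=0
t=2: arr=1 -> substrate=2 bound=3 product=0
t=3: arr=0 -> substrate=2 bound=3 product=0
t=4: arr=0 -> substrate=0 bound=2 product=3
t=5: arr=3 -> substrate=2 bound=3 product=3
t=6: arr=2 -> substrate=4 bound=3 product=3
t=7: arr=0 -> substrate=4 bound=3 product=3
t=8: arr=1 -> substrate=3 bound=3 product=5

Answer: 5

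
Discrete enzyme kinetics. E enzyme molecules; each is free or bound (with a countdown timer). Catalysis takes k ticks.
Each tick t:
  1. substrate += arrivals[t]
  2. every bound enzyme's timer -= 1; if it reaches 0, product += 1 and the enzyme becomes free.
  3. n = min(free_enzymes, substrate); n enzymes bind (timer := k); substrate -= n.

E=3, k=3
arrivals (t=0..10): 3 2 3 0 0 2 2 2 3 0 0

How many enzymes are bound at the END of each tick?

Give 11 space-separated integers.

t=0: arr=3 -> substrate=0 bound=3 product=0
t=1: arr=2 -> substrate=2 bound=3 product=0
t=2: arr=3 -> substrate=5 bound=3 product=0
t=3: arr=0 -> substrate=2 bound=3 product=3
t=4: arr=0 -> substrate=2 bound=3 product=3
t=5: arr=2 -> substrate=4 bound=3 product=3
t=6: arr=2 -> substrate=3 bound=3 product=6
t=7: arr=2 -> substrate=5 bound=3 product=6
t=8: arr=3 -> substrate=8 bound=3 product=6
t=9: arr=0 -> substrate=5 bound=3 product=9
t=10: arr=0 -> substrate=5 bound=3 product=9

Answer: 3 3 3 3 3 3 3 3 3 3 3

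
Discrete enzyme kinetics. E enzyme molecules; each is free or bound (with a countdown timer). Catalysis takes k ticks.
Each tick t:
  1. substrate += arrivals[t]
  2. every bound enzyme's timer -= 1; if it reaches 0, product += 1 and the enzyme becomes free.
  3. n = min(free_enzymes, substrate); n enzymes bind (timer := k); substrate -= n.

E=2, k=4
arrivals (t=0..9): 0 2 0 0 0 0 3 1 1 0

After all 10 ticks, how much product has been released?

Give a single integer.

Answer: 2

Derivation:
t=0: arr=0 -> substrate=0 bound=0 product=0
t=1: arr=2 -> substrate=0 bound=2 product=0
t=2: arr=0 -> substrate=0 bound=2 product=0
t=3: arr=0 -> substrate=0 bound=2 product=0
t=4: arr=0 -> substrate=0 bound=2 product=0
t=5: arr=0 -> substrate=0 bound=0 product=2
t=6: arr=3 -> substrate=1 bound=2 product=2
t=7: arr=1 -> substrate=2 bound=2 product=2
t=8: arr=1 -> substrate=3 bound=2 product=2
t=9: arr=0 -> substrate=3 bound=2 product=2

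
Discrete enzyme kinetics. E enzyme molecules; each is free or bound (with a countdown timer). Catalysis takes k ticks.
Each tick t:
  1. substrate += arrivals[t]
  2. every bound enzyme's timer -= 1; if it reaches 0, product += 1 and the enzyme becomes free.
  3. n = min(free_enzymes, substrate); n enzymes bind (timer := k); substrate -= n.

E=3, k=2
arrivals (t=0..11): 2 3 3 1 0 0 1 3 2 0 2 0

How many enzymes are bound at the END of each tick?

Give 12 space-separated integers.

Answer: 2 3 3 3 3 3 2 3 3 3 3 2

Derivation:
t=0: arr=2 -> substrate=0 bound=2 product=0
t=1: arr=3 -> substrate=2 bound=3 product=0
t=2: arr=3 -> substrate=3 bound=3 product=2
t=3: arr=1 -> substrate=3 bound=3 product=3
t=4: arr=0 -> substrate=1 bound=3 product=5
t=5: arr=0 -> substrate=0 bound=3 product=6
t=6: arr=1 -> substrate=0 bound=2 product=8
t=7: arr=3 -> substrate=1 bound=3 product=9
t=8: arr=2 -> substrate=2 bound=3 product=10
t=9: arr=0 -> substrate=0 bound=3 product=12
t=10: arr=2 -> substrate=1 bound=3 product=13
t=11: arr=0 -> substrate=0 bound=2 product=15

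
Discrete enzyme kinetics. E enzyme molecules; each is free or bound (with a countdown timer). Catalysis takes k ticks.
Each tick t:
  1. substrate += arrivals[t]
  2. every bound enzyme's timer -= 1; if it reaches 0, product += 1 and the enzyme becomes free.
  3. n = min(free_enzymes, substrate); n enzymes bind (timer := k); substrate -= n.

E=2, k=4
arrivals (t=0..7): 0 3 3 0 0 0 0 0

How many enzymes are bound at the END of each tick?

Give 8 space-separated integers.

Answer: 0 2 2 2 2 2 2 2

Derivation:
t=0: arr=0 -> substrate=0 bound=0 product=0
t=1: arr=3 -> substrate=1 bound=2 product=0
t=2: arr=3 -> substrate=4 bound=2 product=0
t=3: arr=0 -> substrate=4 bound=2 product=0
t=4: arr=0 -> substrate=4 bound=2 product=0
t=5: arr=0 -> substrate=2 bound=2 product=2
t=6: arr=0 -> substrate=2 bound=2 product=2
t=7: arr=0 -> substrate=2 bound=2 product=2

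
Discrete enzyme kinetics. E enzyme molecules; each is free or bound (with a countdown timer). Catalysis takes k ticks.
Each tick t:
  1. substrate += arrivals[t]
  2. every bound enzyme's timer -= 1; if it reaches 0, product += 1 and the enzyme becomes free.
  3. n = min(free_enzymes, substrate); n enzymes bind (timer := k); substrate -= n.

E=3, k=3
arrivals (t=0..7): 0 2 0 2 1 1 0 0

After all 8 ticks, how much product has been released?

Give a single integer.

t=0: arr=0 -> substrate=0 bound=0 product=0
t=1: arr=2 -> substrate=0 bound=2 product=0
t=2: arr=0 -> substrate=0 bound=2 product=0
t=3: arr=2 -> substrate=1 bound=3 product=0
t=4: arr=1 -> substrate=0 bound=3 product=2
t=5: arr=1 -> substrate=1 bound=3 product=2
t=6: arr=0 -> substrate=0 bound=3 product=3
t=7: arr=0 -> substrate=0 bound=1 product=5

Answer: 5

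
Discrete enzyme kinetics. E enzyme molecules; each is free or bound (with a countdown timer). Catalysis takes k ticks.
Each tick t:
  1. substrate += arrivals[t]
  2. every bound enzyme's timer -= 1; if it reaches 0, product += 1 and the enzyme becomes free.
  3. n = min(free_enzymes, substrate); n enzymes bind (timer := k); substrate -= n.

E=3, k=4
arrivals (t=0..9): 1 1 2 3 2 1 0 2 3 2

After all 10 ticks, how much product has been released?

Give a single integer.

t=0: arr=1 -> substrate=0 bound=1 product=0
t=1: arr=1 -> substrate=0 bound=2 product=0
t=2: arr=2 -> substrate=1 bound=3 product=0
t=3: arr=3 -> substrate=4 bound=3 product=0
t=4: arr=2 -> substrate=5 bound=3 product=1
t=5: arr=1 -> substrate=5 bound=3 product=2
t=6: arr=0 -> substrate=4 bound=3 product=3
t=7: arr=2 -> substrate=6 bound=3 product=3
t=8: arr=3 -> substrate=8 bound=3 product=4
t=9: arr=2 -> substrate=9 bound=3 product=5

Answer: 5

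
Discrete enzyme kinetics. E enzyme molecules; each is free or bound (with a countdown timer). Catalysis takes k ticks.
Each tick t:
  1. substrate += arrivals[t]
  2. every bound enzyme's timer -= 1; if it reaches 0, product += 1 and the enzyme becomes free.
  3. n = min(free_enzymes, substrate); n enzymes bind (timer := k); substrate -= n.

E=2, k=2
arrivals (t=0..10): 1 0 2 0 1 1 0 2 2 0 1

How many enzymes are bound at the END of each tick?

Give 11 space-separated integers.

Answer: 1 1 2 2 1 2 1 2 2 2 2

Derivation:
t=0: arr=1 -> substrate=0 bound=1 product=0
t=1: arr=0 -> substrate=0 bound=1 product=0
t=2: arr=2 -> substrate=0 bound=2 product=1
t=3: arr=0 -> substrate=0 bound=2 product=1
t=4: arr=1 -> substrate=0 bound=1 product=3
t=5: arr=1 -> substrate=0 bound=2 product=3
t=6: arr=0 -> substrate=0 bound=1 product=4
t=7: arr=2 -> substrate=0 bound=2 product=5
t=8: arr=2 -> substrate=2 bound=2 product=5
t=9: arr=0 -> substrate=0 bound=2 product=7
t=10: arr=1 -> substrate=1 bound=2 product=7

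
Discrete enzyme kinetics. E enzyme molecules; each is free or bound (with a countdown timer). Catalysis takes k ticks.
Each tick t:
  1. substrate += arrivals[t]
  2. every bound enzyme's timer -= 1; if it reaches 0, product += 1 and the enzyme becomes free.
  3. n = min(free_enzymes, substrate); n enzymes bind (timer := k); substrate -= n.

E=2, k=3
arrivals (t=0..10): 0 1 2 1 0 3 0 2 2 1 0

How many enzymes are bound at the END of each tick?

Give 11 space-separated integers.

t=0: arr=0 -> substrate=0 bound=0 product=0
t=1: arr=1 -> substrate=0 bound=1 product=0
t=2: arr=2 -> substrate=1 bound=2 product=0
t=3: arr=1 -> substrate=2 bound=2 product=0
t=4: arr=0 -> substrate=1 bound=2 product=1
t=5: arr=3 -> substrate=3 bound=2 product=2
t=6: arr=0 -> substrate=3 bound=2 product=2
t=7: arr=2 -> substrate=4 bound=2 product=3
t=8: arr=2 -> substrate=5 bound=2 product=4
t=9: arr=1 -> substrate=6 bound=2 product=4
t=10: arr=0 -> substrate=5 bound=2 product=5

Answer: 0 1 2 2 2 2 2 2 2 2 2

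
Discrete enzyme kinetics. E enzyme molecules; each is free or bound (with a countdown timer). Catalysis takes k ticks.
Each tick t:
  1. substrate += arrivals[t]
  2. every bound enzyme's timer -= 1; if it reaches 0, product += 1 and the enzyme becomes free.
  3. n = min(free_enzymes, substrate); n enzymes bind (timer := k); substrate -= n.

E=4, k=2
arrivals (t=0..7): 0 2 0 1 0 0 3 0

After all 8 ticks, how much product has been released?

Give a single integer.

Answer: 3

Derivation:
t=0: arr=0 -> substrate=0 bound=0 product=0
t=1: arr=2 -> substrate=0 bound=2 product=0
t=2: arr=0 -> substrate=0 bound=2 product=0
t=3: arr=1 -> substrate=0 bound=1 product=2
t=4: arr=0 -> substrate=0 bound=1 product=2
t=5: arr=0 -> substrate=0 bound=0 product=3
t=6: arr=3 -> substrate=0 bound=3 product=3
t=7: arr=0 -> substrate=0 bound=3 product=3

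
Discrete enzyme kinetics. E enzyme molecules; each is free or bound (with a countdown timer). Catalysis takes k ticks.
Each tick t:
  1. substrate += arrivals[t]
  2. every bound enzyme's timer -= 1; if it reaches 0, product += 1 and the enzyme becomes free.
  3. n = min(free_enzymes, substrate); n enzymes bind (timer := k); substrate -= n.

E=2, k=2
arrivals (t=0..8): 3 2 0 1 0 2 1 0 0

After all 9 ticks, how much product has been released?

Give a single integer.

Answer: 8

Derivation:
t=0: arr=3 -> substrate=1 bound=2 product=0
t=1: arr=2 -> substrate=3 bound=2 product=0
t=2: arr=0 -> substrate=1 bound=2 product=2
t=3: arr=1 -> substrate=2 bound=2 product=2
t=4: arr=0 -> substrate=0 bound=2 product=4
t=5: arr=2 -> substrate=2 bound=2 product=4
t=6: arr=1 -> substrate=1 bound=2 product=6
t=7: arr=0 -> substrate=1 bound=2 product=6
t=8: arr=0 -> substrate=0 bound=1 product=8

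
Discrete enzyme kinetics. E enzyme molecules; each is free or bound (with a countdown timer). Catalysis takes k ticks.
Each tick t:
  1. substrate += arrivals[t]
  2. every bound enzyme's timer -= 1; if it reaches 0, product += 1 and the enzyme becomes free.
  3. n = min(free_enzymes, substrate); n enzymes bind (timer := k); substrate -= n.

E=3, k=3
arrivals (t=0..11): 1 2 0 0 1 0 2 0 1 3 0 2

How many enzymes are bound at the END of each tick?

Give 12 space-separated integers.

t=0: arr=1 -> substrate=0 bound=1 product=0
t=1: arr=2 -> substrate=0 bound=3 product=0
t=2: arr=0 -> substrate=0 bound=3 product=0
t=3: arr=0 -> substrate=0 bound=2 product=1
t=4: arr=1 -> substrate=0 bound=1 product=3
t=5: arr=0 -> substrate=0 bound=1 product=3
t=6: arr=2 -> substrate=0 bound=3 product=3
t=7: arr=0 -> substrate=0 bound=2 product=4
t=8: arr=1 -> substrate=0 bound=3 product=4
t=9: arr=3 -> substrate=1 bound=3 product=6
t=10: arr=0 -> substrate=1 bound=3 product=6
t=11: arr=2 -> substrate=2 bound=3 product=7

Answer: 1 3 3 2 1 1 3 2 3 3 3 3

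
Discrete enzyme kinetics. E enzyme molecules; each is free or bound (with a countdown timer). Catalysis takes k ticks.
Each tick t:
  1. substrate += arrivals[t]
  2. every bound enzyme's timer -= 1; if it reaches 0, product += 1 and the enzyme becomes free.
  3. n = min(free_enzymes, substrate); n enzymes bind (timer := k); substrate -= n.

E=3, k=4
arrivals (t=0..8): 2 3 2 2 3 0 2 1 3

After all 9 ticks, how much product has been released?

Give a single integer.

Answer: 5

Derivation:
t=0: arr=2 -> substrate=0 bound=2 product=0
t=1: arr=3 -> substrate=2 bound=3 product=0
t=2: arr=2 -> substrate=4 bound=3 product=0
t=3: arr=2 -> substrate=6 bound=3 product=0
t=4: arr=3 -> substrate=7 bound=3 product=2
t=5: arr=0 -> substrate=6 bound=3 product=3
t=6: arr=2 -> substrate=8 bound=3 product=3
t=7: arr=1 -> substrate=9 bound=3 product=3
t=8: arr=3 -> substrate=10 bound=3 product=5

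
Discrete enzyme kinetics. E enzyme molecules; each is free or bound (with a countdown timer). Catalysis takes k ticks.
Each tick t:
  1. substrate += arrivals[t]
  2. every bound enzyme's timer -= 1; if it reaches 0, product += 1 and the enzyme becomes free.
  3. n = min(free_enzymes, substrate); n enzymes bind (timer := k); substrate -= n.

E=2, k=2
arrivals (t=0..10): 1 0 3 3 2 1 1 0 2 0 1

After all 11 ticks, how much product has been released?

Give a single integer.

t=0: arr=1 -> substrate=0 bound=1 product=0
t=1: arr=0 -> substrate=0 bound=1 product=0
t=2: arr=3 -> substrate=1 bound=2 product=1
t=3: arr=3 -> substrate=4 bound=2 product=1
t=4: arr=2 -> substrate=4 bound=2 product=3
t=5: arr=1 -> substrate=5 bound=2 product=3
t=6: arr=1 -> substrate=4 bound=2 product=5
t=7: arr=0 -> substrate=4 bound=2 product=5
t=8: arr=2 -> substrate=4 bound=2 product=7
t=9: arr=0 -> substrate=4 bound=2 product=7
t=10: arr=1 -> substrate=3 bound=2 product=9

Answer: 9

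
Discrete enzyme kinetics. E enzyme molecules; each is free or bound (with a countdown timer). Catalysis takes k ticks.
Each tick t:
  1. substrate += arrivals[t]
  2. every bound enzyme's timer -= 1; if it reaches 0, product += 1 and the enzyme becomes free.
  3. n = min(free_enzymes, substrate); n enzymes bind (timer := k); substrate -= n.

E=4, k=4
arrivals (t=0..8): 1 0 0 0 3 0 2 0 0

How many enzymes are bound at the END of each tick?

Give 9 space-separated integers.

Answer: 1 1 1 1 3 3 4 4 2

Derivation:
t=0: arr=1 -> substrate=0 bound=1 product=0
t=1: arr=0 -> substrate=0 bound=1 product=0
t=2: arr=0 -> substrate=0 bound=1 product=0
t=3: arr=0 -> substrate=0 bound=1 product=0
t=4: arr=3 -> substrate=0 bound=3 product=1
t=5: arr=0 -> substrate=0 bound=3 product=1
t=6: arr=2 -> substrate=1 bound=4 product=1
t=7: arr=0 -> substrate=1 bound=4 product=1
t=8: arr=0 -> substrate=0 bound=2 product=4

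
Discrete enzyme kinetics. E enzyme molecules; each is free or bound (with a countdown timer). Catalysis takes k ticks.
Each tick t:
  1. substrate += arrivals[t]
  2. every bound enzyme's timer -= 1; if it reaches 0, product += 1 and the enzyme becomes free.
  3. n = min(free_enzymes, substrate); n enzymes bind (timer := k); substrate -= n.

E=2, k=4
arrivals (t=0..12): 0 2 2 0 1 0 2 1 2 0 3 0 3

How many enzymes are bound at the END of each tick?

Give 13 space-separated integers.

Answer: 0 2 2 2 2 2 2 2 2 2 2 2 2

Derivation:
t=0: arr=0 -> substrate=0 bound=0 product=0
t=1: arr=2 -> substrate=0 bound=2 product=0
t=2: arr=2 -> substrate=2 bound=2 product=0
t=3: arr=0 -> substrate=2 bound=2 product=0
t=4: arr=1 -> substrate=3 bound=2 product=0
t=5: arr=0 -> substrate=1 bound=2 product=2
t=6: arr=2 -> substrate=3 bound=2 product=2
t=7: arr=1 -> substrate=4 bound=2 product=2
t=8: arr=2 -> substrate=6 bound=2 product=2
t=9: arr=0 -> substrate=4 bound=2 product=4
t=10: arr=3 -> substrate=7 bound=2 product=4
t=11: arr=0 -> substrate=7 bound=2 product=4
t=12: arr=3 -> substrate=10 bound=2 product=4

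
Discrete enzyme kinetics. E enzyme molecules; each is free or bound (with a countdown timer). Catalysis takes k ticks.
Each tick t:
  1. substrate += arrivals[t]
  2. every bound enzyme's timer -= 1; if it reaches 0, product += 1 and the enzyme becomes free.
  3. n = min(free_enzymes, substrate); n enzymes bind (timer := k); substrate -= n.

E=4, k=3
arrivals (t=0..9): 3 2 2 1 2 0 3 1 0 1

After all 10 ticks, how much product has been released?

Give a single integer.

t=0: arr=3 -> substrate=0 bound=3 product=0
t=1: arr=2 -> substrate=1 bound=4 product=0
t=2: arr=2 -> substrate=3 bound=4 product=0
t=3: arr=1 -> substrate=1 bound=4 product=3
t=4: arr=2 -> substrate=2 bound=4 product=4
t=5: arr=0 -> substrate=2 bound=4 product=4
t=6: arr=3 -> substrate=2 bound=4 product=7
t=7: arr=1 -> substrate=2 bound=4 product=8
t=8: arr=0 -> substrate=2 bound=4 product=8
t=9: arr=1 -> substrate=0 bound=4 product=11

Answer: 11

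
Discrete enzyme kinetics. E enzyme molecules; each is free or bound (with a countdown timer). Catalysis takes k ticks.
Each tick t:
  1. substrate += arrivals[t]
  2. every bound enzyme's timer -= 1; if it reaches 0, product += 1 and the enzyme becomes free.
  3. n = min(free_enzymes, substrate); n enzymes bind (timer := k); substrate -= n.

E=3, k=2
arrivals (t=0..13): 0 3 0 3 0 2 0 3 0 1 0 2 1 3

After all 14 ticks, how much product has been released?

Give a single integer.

t=0: arr=0 -> substrate=0 bound=0 product=0
t=1: arr=3 -> substrate=0 bound=3 product=0
t=2: arr=0 -> substrate=0 bound=3 product=0
t=3: arr=3 -> substrate=0 bound=3 product=3
t=4: arr=0 -> substrate=0 bound=3 product=3
t=5: arr=2 -> substrate=0 bound=2 product=6
t=6: arr=0 -> substrate=0 bound=2 product=6
t=7: arr=3 -> substrate=0 bound=3 product=8
t=8: arr=0 -> substrate=0 bound=3 product=8
t=9: arr=1 -> substrate=0 bound=1 product=11
t=10: arr=0 -> substrate=0 bound=1 product=11
t=11: arr=2 -> substrate=0 bound=2 product=12
t=12: arr=1 -> substrate=0 bound=3 product=12
t=13: arr=3 -> substrate=1 bound=3 product=14

Answer: 14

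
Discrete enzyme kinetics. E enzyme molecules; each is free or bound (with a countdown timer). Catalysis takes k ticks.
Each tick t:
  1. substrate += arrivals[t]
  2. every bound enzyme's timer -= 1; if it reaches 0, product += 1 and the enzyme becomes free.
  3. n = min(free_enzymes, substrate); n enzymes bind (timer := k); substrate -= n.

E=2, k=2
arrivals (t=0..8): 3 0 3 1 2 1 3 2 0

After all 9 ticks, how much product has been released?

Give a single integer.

Answer: 8

Derivation:
t=0: arr=3 -> substrate=1 bound=2 product=0
t=1: arr=0 -> substrate=1 bound=2 product=0
t=2: arr=3 -> substrate=2 bound=2 product=2
t=3: arr=1 -> substrate=3 bound=2 product=2
t=4: arr=2 -> substrate=3 bound=2 product=4
t=5: arr=1 -> substrate=4 bound=2 product=4
t=6: arr=3 -> substrate=5 bound=2 product=6
t=7: arr=2 -> substrate=7 bound=2 product=6
t=8: arr=0 -> substrate=5 bound=2 product=8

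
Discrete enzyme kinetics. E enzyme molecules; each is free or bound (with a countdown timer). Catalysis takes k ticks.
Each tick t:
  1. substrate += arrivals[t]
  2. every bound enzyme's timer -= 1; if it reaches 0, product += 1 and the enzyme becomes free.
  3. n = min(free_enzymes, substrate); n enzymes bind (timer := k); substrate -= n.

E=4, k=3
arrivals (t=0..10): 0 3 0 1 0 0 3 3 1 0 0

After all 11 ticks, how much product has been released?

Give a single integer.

t=0: arr=0 -> substrate=0 bound=0 product=0
t=1: arr=3 -> substrate=0 bound=3 product=0
t=2: arr=0 -> substrate=0 bound=3 product=0
t=3: arr=1 -> substrate=0 bound=4 product=0
t=4: arr=0 -> substrate=0 bound=1 product=3
t=5: arr=0 -> substrate=0 bound=1 product=3
t=6: arr=3 -> substrate=0 bound=3 product=4
t=7: arr=3 -> substrate=2 bound=4 product=4
t=8: arr=1 -> substrate=3 bound=4 product=4
t=9: arr=0 -> substrate=0 bound=4 product=7
t=10: arr=0 -> substrate=0 bound=3 product=8

Answer: 8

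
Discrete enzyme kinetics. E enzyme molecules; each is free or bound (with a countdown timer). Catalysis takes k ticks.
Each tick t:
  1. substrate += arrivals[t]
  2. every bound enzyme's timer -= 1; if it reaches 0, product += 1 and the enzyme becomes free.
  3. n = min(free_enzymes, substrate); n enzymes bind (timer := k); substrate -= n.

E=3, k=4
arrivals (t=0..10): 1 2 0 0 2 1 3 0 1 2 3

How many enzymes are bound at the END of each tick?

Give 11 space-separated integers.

t=0: arr=1 -> substrate=0 bound=1 product=0
t=1: arr=2 -> substrate=0 bound=3 product=0
t=2: arr=0 -> substrate=0 bound=3 product=0
t=3: arr=0 -> substrate=0 bound=3 product=0
t=4: arr=2 -> substrate=1 bound=3 product=1
t=5: arr=1 -> substrate=0 bound=3 product=3
t=6: arr=3 -> substrate=3 bound=3 product=3
t=7: arr=0 -> substrate=3 bound=3 product=3
t=8: arr=1 -> substrate=3 bound=3 product=4
t=9: arr=2 -> substrate=3 bound=3 product=6
t=10: arr=3 -> substrate=6 bound=3 product=6

Answer: 1 3 3 3 3 3 3 3 3 3 3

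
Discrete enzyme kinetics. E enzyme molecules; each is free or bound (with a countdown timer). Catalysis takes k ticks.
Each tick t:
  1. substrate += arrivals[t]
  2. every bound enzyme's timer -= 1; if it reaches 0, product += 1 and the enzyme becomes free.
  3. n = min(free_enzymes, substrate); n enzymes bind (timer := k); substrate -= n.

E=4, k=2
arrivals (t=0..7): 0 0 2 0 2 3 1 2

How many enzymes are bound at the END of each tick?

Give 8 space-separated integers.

t=0: arr=0 -> substrate=0 bound=0 product=0
t=1: arr=0 -> substrate=0 bound=0 product=0
t=2: arr=2 -> substrate=0 bound=2 product=0
t=3: arr=0 -> substrate=0 bound=2 product=0
t=4: arr=2 -> substrate=0 bound=2 product=2
t=5: arr=3 -> substrate=1 bound=4 product=2
t=6: arr=1 -> substrate=0 bound=4 product=4
t=7: arr=2 -> substrate=0 bound=4 product=6

Answer: 0 0 2 2 2 4 4 4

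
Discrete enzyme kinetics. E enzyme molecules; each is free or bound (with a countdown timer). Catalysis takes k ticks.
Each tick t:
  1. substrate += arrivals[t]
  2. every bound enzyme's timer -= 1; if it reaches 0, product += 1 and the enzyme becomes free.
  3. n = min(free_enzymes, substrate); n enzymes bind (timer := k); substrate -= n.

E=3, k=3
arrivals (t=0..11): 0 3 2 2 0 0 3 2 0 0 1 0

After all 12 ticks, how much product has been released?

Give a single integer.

t=0: arr=0 -> substrate=0 bound=0 product=0
t=1: arr=3 -> substrate=0 bound=3 product=0
t=2: arr=2 -> substrate=2 bound=3 product=0
t=3: arr=2 -> substrate=4 bound=3 product=0
t=4: arr=0 -> substrate=1 bound=3 product=3
t=5: arr=0 -> substrate=1 bound=3 product=3
t=6: arr=3 -> substrate=4 bound=3 product=3
t=7: arr=2 -> substrate=3 bound=3 product=6
t=8: arr=0 -> substrate=3 bound=3 product=6
t=9: arr=0 -> substrate=3 bound=3 product=6
t=10: arr=1 -> substrate=1 bound=3 product=9
t=11: arr=0 -> substrate=1 bound=3 product=9

Answer: 9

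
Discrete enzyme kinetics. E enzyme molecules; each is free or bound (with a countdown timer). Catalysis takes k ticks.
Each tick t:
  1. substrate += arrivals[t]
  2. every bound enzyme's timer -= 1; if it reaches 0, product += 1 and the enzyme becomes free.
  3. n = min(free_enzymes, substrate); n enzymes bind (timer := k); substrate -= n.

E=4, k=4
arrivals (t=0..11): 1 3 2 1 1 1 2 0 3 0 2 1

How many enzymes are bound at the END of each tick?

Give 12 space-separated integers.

t=0: arr=1 -> substrate=0 bound=1 product=0
t=1: arr=3 -> substrate=0 bound=4 product=0
t=2: arr=2 -> substrate=2 bound=4 product=0
t=3: arr=1 -> substrate=3 bound=4 product=0
t=4: arr=1 -> substrate=3 bound=4 product=1
t=5: arr=1 -> substrate=1 bound=4 product=4
t=6: arr=2 -> substrate=3 bound=4 product=4
t=7: arr=0 -> substrate=3 bound=4 product=4
t=8: arr=3 -> substrate=5 bound=4 product=5
t=9: arr=0 -> substrate=2 bound=4 product=8
t=10: arr=2 -> substrate=4 bound=4 product=8
t=11: arr=1 -> substrate=5 bound=4 product=8

Answer: 1 4 4 4 4 4 4 4 4 4 4 4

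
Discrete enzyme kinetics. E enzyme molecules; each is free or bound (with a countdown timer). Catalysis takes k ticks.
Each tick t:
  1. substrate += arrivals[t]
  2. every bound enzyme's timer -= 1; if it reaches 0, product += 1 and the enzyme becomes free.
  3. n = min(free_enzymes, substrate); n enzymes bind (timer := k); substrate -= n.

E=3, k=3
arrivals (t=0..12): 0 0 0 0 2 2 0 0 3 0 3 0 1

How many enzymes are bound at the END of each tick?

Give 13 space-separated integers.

t=0: arr=0 -> substrate=0 bound=0 product=0
t=1: arr=0 -> substrate=0 bound=0 product=0
t=2: arr=0 -> substrate=0 bound=0 product=0
t=3: arr=0 -> substrate=0 bound=0 product=0
t=4: arr=2 -> substrate=0 bound=2 product=0
t=5: arr=2 -> substrate=1 bound=3 product=0
t=6: arr=0 -> substrate=1 bound=3 product=0
t=7: arr=0 -> substrate=0 bound=2 product=2
t=8: arr=3 -> substrate=1 bound=3 product=3
t=9: arr=0 -> substrate=1 bound=3 product=3
t=10: arr=3 -> substrate=3 bound=3 product=4
t=11: arr=0 -> substrate=1 bound=3 product=6
t=12: arr=1 -> substrate=2 bound=3 product=6

Answer: 0 0 0 0 2 3 3 2 3 3 3 3 3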